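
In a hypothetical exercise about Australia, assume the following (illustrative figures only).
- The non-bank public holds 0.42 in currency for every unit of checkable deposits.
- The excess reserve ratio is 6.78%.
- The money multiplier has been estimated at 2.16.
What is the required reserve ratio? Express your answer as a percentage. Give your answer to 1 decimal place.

Using m = 2.16. Since m = (1 + c)/(c + rr + e), the denominator satisfies c + rr + e = (1 + c)/m = (1 + 0.42) / 2.16 ≈ 0.657407.
With c = 0.42 and e = 0.0678, the required reserve ratio is 0.657407 − 0.42 − 0.0678 = 0.169607.

17.0%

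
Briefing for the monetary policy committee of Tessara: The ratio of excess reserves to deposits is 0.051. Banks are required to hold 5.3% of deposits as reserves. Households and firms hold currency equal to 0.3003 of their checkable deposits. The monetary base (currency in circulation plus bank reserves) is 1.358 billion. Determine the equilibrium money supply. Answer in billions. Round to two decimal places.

The money multiplier is m = (1 + c) / (rr + e + c) = (1 + 0.3003) / (0.053 + 0.051 + 0.3003) ≈ 3.2162.
So M = m × MB = 3.2162 × 1.358 ≈ 4.3676 billion.

4.37 billion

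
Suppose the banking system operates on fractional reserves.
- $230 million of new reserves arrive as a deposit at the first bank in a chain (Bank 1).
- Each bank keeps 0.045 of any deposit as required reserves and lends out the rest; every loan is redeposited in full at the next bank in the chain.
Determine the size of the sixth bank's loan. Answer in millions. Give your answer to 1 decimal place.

Each bank lends a fraction (1 − rr) = 0.9550 of the deposit it receives, so Bank 6 receives 230·0.9550^5 and lends 230·0.9550^6 ≈ 174.4810 million.

$174.5 million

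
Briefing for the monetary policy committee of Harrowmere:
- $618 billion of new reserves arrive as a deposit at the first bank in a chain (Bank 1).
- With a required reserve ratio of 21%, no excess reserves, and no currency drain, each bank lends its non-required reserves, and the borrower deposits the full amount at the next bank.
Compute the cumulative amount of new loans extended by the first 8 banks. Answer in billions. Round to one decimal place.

Bank i lends (1 − rr)^i of the original deposit: Bank 1 lends 618·0.7900 = 488.2200, Bank 2 lends 618·0.7900² = 385.6938, and so on.
Summing a geometric series: total = 618·[0.7900·(1 − 0.7900^8) / (1 − 0.7900)] ≈ 1972.1510 billion.

$1972.2 billion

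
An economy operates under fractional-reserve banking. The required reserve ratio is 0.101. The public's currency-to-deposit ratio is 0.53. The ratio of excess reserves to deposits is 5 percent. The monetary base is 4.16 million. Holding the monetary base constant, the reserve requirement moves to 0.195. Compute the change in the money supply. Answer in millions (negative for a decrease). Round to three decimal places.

-1.134 million

Initially m₁ = (1 + 0.53) / (0.101 + 0.05 + 0.53) ≈ 2.24670, so M₁ = 2.24670 × 4.16 ≈ 9.3463 million.
After the change m₂ = (1 + 0.53) / (0.195 + 0.05 + 0.53) ≈ 1.97419, so M₂ = 1.97419 × 4.16 ≈ 8.2126 million.
ΔM = M₂ − M₁ = 8.2126 − 9.3463 = -1.1337 million.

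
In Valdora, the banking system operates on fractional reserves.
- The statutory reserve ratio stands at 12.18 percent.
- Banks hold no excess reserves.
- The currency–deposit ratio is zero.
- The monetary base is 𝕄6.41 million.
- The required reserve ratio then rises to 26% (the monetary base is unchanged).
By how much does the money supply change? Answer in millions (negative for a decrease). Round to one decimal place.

-28.0 million

Initially m₁ = 1 / (0.1218) ≈ 8.2102, so M₁ = 8.2102 × 6.41 ≈ 52.6274 million.
After the change m₂ = 1 / (0.26) ≈ 3.8462, so M₂ = 3.8462 × 6.41 ≈ 24.6541 million.
ΔM = M₂ − M₁ = 24.6541 − 52.6274 = -27.9733 million.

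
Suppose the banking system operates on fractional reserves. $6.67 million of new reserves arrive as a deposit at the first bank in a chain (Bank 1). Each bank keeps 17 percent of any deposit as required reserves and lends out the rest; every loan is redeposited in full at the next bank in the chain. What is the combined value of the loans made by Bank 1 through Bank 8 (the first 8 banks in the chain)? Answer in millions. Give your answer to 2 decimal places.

$25.23 million

Bank i lends (1 − rr)^i of the original deposit: Bank 1 lends 6.67·0.8300 = 5.5361, Bank 2 lends 6.67·0.8300² ≈ 4.5950, and so on.
Summing a geometric series: total = 6.67·[0.8300·(1 − 0.8300^8) / (1 − 0.8300)] ≈ 25.2306 million.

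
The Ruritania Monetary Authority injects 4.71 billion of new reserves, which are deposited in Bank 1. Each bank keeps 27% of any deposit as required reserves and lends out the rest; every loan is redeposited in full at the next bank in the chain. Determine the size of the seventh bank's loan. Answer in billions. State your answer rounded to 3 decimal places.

0.520 billion

Each bank lends a fraction (1 − rr) = 0.7300 of the deposit it receives, so Bank 7 receives 4.71·0.7300^6 and lends 4.71·0.7300^7 ≈ 0.5203 billion.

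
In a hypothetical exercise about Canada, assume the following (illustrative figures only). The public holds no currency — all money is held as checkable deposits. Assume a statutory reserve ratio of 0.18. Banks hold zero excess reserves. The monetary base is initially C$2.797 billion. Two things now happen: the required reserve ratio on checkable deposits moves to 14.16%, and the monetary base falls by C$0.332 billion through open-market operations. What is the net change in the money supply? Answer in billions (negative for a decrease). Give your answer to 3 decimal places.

Before: m₁ = 1 / (0.18) ≈ 5.55556, MB₁ = 2.797, so M₁ = 5.55556 × 2.797 ≈ 15.5389 billion.
After: m₂ = 1 / (0.1416) ≈ 7.06215, MB₂ = 2.797 − 0.332 = 2.465, so M₂ = 7.06215 × 2.465 ≈ 17.4082 billion.
ΔM = M₂ − M₁ = 17.4082 − 15.5389 = 1.8693 billion.

C$1.869 billion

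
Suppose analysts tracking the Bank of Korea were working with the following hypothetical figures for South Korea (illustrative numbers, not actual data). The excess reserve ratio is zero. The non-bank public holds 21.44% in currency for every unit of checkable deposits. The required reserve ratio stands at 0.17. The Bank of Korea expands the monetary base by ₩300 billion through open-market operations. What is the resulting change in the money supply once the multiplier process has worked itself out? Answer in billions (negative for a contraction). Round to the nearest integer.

The money multiplier is m = (1 + c) / (rr + c) = (1 + 0.2144) / (0.17 + 0.2144) ≈ 3.1592.
The purchase adds 300 billion of base, so ΔM = m × ΔMB = 3.1592 × (+300) = 947.76 billion.

₩948 billion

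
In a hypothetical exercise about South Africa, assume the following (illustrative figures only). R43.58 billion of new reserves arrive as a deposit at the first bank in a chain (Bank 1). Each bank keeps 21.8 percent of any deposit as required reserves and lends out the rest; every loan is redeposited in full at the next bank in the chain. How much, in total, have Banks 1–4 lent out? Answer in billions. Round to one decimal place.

R97.9 billion

Bank i lends (1 − rr)^i of the original deposit: Bank 1 lends 43.58·0.7820 ≈ 34.0796, Bank 2 lends 43.58·0.7820² ≈ 26.6502, and so on.
Summing a geometric series: total = 43.58·[0.7820·(1 − 0.7820^4) / (1 − 0.7820)] ≈ 97.8675 billion.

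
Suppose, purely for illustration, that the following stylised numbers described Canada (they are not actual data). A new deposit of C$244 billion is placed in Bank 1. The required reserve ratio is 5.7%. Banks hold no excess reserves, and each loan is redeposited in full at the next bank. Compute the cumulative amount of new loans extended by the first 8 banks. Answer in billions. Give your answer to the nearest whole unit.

C$1513 billion

Bank i lends (1 − rr)^i of the original deposit: Bank 1 lends 244·0.9430 = 230.0920, Bank 2 lends 244·0.9430² ≈ 216.9768, and so on.
Summing a geometric series: total = 244·[0.9430·(1 − 0.9430^8) / (1 − 0.9430)] ≈ 1512.5224 billion.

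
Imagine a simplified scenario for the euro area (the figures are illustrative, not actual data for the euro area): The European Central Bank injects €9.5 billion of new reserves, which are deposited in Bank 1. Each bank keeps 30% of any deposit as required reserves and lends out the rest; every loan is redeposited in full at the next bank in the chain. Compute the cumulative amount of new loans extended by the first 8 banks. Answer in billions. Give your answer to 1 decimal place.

Bank i lends (1 − rr)^i of the original deposit: Bank 1 lends 9.5·0.7000 = 6.6500, Bank 2 lends 9.5·0.7000² = 4.6550, and so on.
Summing a geometric series: total = 9.5·[0.7000·(1 − 0.7000^8) / (1 − 0.7000)] ≈ 20.8888 billion.

€20.9 billion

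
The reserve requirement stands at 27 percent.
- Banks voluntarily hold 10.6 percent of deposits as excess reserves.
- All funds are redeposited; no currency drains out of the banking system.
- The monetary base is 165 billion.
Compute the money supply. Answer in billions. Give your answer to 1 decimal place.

The money multiplier is m = 1 / (rr + e) = 1 / (0.27 + 0.106) ≈ 2.65957.
So M = m × MB = 2.65957 × 165 ≈ 438.829 billion.

438.8 billion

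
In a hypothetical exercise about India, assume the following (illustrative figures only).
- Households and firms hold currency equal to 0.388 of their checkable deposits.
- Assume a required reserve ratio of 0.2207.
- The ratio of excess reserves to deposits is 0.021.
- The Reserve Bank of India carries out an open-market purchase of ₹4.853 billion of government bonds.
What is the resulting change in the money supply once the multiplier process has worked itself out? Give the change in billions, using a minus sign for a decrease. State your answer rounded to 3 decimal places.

The money multiplier is m = (1 + c) / (rr + e + c) = (1 + 0.388) / (0.2207 + 0.021 + 0.388) ≈ 2.20422.
The purchase adds 4.853 billion of base, so ΔM = m × ΔMB = 2.20422 × (+4.853) ≈ 10.6971 billion.

₹10.697 billion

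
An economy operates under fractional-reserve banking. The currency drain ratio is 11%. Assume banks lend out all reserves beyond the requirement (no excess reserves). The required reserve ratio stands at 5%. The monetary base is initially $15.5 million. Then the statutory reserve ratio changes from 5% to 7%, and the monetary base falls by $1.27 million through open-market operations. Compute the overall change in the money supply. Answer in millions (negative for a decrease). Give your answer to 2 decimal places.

Before: m₁ = (1 + 0.11) / (0.05 + 0.11) = 6.93750, MB₁ = 15.5, so M₁ = 6.93750 × 15.5 ≈ 107.5312 million.
After: m₂ = (1 + 0.11) / (0.07 + 0.11) ≈ 6.16667, MB₂ = 15.5 − 1.27 = 14.23, so M₂ = 6.16667 × 14.23 ≈ 87.7517 million.
ΔM = M₂ − M₁ = 87.7517 − 107.5312 = -19.7795 million.

-19.78 million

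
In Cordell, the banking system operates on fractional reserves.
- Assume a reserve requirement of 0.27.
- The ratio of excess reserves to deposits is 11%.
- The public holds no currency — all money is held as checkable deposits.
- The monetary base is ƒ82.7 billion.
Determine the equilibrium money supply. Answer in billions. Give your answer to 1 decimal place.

The money multiplier is m = 1 / (rr + e) = 1 / (0.27 + 0.11) ≈ 2.6316.
So M = m × MB = 2.6316 × 82.7 ≈ 217.6333 billion.

ƒ217.6 billion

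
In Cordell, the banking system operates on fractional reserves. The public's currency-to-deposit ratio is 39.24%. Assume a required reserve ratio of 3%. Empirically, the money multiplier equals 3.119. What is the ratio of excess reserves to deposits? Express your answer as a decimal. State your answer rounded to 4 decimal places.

Using m = 3.119. Since m = (1 + c)/(c + rr + e), the denominator satisfies c + rr + e = (1 + c)/m = (1 + 0.3924) / 3.119 ≈ 0.446425.
With c = 0.3924 and rr = 0.03, the ratio of excess reserves to deposits is 0.446425 − 0.3924 − 0.03 = 0.024025.

0.0240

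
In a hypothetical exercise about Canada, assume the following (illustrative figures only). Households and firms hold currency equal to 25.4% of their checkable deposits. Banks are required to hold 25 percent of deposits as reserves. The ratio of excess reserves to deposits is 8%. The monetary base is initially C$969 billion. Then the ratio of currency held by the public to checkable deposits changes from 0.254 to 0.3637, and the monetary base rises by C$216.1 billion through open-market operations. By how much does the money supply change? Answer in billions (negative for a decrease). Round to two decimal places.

Before: m₁ = (1 + 0.254) / (0.25 + 0.08 + 0.254) ≈ 2.1472603, MB₁ = 969, so M₁ = 2.1472603 × 969 ≈ 2080.6952 billion.
After: m₂ = (1 + 0.3637) / (0.25 + 0.08 + 0.3637) ≈ 1.9658354, MB₂ = 969 + 216.1 = 1185.1, so M₂ = 1.9658354 × 1185.1 ≈ 2329.7115 billion.
ΔM = M₂ − M₁ = 2329.7115 − 2080.6952 = 249.0163 billion.

C$249.02 billion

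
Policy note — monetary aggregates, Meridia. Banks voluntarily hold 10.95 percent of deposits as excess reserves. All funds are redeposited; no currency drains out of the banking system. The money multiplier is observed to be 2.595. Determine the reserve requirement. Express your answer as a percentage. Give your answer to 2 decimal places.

Using m = 2.595. Since m = (1 + c)/(c + rr + e), the denominator satisfies c + rr + e = (1 + c)/m = (1 + 0) / 2.595 ≈ 0.385356.
With c = 0 and e = 0.1095, the reserve requirement is 0.385356 − 0 − 0.1095 = 0.275856.

27.59%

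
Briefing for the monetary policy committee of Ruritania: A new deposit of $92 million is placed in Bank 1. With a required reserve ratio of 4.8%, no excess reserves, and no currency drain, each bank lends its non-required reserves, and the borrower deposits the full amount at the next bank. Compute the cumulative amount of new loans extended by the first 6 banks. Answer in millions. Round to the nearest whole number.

Bank i lends (1 − rr)^i of the original deposit: Bank 1 lends 92·0.9520 = 87.5840, Bank 2 lends 92·0.9520² ≈ 83.3800, and so on.
Summing a geometric series: total = 92·[0.9520·(1 − 0.9520^6) / (1 − 0.9520)] ≈ 466.3369 million.

$466 million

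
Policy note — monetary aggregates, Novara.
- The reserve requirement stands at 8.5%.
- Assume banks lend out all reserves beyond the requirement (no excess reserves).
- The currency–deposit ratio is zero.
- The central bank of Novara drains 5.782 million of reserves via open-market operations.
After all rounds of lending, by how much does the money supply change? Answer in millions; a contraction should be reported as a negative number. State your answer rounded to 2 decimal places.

-68.02 million

The simple money multiplier is m = 1/rr = 1/0.085 ≈ 11.7647.
An open-market sale reduces the monetary base by 5.782 million, so ΔM = m × ΔMB = 11.7647 × (−5.782) ≈ -68.0235 million.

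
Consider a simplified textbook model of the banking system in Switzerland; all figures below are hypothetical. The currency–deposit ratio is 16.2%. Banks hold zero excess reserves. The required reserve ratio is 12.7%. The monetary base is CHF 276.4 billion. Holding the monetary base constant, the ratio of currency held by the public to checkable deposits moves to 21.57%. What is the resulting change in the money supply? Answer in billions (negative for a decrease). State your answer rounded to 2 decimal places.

-130.83 billion

Initially m₁ = (1 + 0.162) / (0.127 + 0.162) ≈ 4.020761, so M₁ = 4.020761 × 276.4 ≈ 1111.3383 billion.
After the change m₂ = (1 + 0.2157) / (0.127 + 0.2157) ≈ 3.547418, so M₂ = 3.547418 × 276.4 ≈ 980.5063 billion.
ΔM = M₂ − M₁ = 980.5063 − 1111.3383 = -130.832 billion.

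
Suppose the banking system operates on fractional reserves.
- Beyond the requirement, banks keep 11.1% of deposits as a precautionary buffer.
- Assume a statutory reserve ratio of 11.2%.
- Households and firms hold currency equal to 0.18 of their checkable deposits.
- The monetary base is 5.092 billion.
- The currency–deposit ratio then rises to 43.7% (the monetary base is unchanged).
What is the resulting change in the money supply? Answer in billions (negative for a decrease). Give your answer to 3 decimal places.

-3.823 billion

Initially m₁ = (1 + 0.18) / (0.112 + 0.111 + 0.18) ≈ 2.92804, so M₁ = 2.92804 × 5.092 ≈ 14.9096 billion.
After the change m₂ = (1 + 0.437) / (0.112 + 0.111 + 0.437) ≈ 2.17727, so M₂ = 2.17727 × 5.092 ≈ 11.0867 billion.
ΔM = M₂ − M₁ = 11.0867 − 14.9096 = -3.8229 billion.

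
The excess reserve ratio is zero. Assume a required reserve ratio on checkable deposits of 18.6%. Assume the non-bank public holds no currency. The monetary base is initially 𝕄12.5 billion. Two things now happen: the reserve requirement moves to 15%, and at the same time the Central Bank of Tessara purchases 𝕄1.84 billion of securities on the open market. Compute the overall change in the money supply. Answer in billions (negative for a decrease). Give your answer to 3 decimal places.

𝕄28.396 billion

Before: m₁ = 1 / (0.186) ≈ 5.376344, MB₁ = 12.5, so M₁ = 5.376344 × 12.5 = 67.2043 billion.
After: m₂ = 1 / (0.15) ≈ 6.666667, MB₂ = 12.5 + 1.84 = 14.34, so M₂ = 6.666667 × 14.34 ≈ 95.6 billion.
ΔM = M₂ − M₁ = 95.6 − 67.2043 = 28.3957 billion.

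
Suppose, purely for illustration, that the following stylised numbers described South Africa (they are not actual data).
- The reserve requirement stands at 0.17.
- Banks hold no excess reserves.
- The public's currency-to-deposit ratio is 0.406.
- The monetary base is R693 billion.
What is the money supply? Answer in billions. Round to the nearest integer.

R1692 billion

The money multiplier is m = (1 + c) / (rr + c) = (1 + 0.406) / (0.17 + 0.406) ≈ 2.4410.
So M = m × MB = 2.4410 × 693 = 1691.613 billion.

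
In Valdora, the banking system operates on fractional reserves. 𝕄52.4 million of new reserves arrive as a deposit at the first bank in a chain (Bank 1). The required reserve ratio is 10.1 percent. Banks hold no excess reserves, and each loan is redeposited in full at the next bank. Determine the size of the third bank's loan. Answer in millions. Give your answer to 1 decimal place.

Each bank lends a fraction (1 − rr) = 0.8990 of the deposit it receives, so Bank 3 receives 52.4·0.8990^2 and lends 52.4·0.8990^3 ≈ 38.0724 million.

𝕄38.1 million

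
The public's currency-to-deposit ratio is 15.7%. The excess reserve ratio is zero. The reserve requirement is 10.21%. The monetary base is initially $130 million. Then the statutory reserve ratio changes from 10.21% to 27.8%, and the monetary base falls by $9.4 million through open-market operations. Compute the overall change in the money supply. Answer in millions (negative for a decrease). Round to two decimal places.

-259.74 million

Before: m₁ = (1 + 0.157) / (0.1021 + 0.157) ≈ 4.465457, MB₁ = 130, so M₁ = 4.465457 × 130 ≈ 580.5094 million.
After: m₂ = (1 + 0.157) / (0.278 + 0.157) ≈ 2.659770, MB₂ = 130 − 9.4 = 120.6, so M₂ = 2.659770 × 120.6 ≈ 320.7683 million.
ΔM = M₂ − M₁ = 320.7683 − 580.5094 = -259.7411 million.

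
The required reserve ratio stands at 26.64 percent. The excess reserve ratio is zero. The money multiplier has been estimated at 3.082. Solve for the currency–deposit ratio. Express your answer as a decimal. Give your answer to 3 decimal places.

Using m = 3.082. From m = (1 + c)/(c + rr + e), rearranging gives 1 + c = m·(c + rr + e), so c·(1 − m) = m·(rr + e) − 1.
Hence c = [m·(rr + e) − 1]/(1 − m) = [3.082 × (0.2664 + 0) − 1] / (1 − 3.082) ≈ 0.085954.

0.086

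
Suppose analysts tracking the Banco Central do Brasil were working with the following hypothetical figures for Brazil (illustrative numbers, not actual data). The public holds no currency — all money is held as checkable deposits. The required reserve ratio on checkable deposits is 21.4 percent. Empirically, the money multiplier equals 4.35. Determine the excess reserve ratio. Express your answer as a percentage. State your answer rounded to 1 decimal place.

Using m = 4.35. Since m = (1 + c)/(c + rr + e), the denominator satisfies c + rr + e = (1 + c)/m = (1 + 0) / 4.35 ≈ 0.229885.
With c = 0 and rr = 0.214, the excess reserve ratio is 0.229885 − 0 − 0.214 = 0.015885.

1.6%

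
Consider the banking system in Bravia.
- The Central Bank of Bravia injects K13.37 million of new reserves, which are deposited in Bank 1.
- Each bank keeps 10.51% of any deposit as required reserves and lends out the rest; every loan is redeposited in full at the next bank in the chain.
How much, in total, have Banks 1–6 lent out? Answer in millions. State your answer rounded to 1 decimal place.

K55.4 million

Bank i lends (1 − rr)^i of the original deposit: Bank 1 lends 13.37·0.8949 ≈ 11.9648, Bank 2 lends 13.37·0.8949² ≈ 10.7073, and so on.
Summing a geometric series: total = 13.37·[0.8949·(1 − 0.8949^6) / (1 − 0.8949)] ≈ 55.3699 million.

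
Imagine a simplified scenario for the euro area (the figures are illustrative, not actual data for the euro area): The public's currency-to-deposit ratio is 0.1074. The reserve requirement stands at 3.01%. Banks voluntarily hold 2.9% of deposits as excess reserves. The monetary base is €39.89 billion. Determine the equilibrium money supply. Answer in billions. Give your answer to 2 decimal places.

€265.31 billion

The money multiplier is m = (1 + c) / (rr + e + c) = (1 + 0.1074) / (0.0301 + 0.029 + 0.1074) ≈ 6.65105.
So M = m × MB = 6.65105 × 39.89 ≈ 265.3104 billion.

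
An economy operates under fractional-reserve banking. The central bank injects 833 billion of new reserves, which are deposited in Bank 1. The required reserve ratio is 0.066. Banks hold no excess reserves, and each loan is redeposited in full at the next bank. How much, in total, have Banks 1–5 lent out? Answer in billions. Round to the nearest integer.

3409 billion

Bank i lends (1 − rr)^i of the original deposit: Bank 1 lends 833·0.9340 = 778.0220, Bank 2 lends 833·0.9340² ≈ 726.6725, and so on.
Summing a geometric series: total = 833·[0.9340·(1 − 0.9340^5) / (1 − 0.9340)] ≈ 3409.4025 billion.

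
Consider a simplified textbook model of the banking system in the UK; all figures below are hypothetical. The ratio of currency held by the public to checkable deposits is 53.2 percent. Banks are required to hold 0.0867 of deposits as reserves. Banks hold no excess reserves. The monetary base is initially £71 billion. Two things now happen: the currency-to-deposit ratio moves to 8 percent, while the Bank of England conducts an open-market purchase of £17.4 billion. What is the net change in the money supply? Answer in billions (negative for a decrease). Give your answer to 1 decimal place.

£396.9 billion

Before: m₁ = (1 + 0.532) / (0.0867 + 0.532) ≈ 2.4762, MB₁ = 71, so M₁ = 2.4762 × 71 = 175.8102 billion.
After: m₂ = (1 + 0.08) / (0.0867 + 0.08) ≈ 6.4787, MB₂ = 71 + 17.4 = 88.4, so M₂ = 6.4787 × 88.4 ≈ 572.7171 billion.
ΔM = M₂ − M₁ = 572.7171 − 175.8102 = 396.9069 billion.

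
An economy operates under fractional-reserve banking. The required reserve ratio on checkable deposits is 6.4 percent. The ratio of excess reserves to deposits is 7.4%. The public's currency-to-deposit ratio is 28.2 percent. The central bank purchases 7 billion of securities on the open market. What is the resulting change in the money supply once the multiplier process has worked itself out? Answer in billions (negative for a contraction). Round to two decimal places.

The money multiplier is m = (1 + c) / (rr + e + c) = (1 + 0.282) / (0.064 + 0.074 + 0.282) ≈ 3.0524.
The purchase adds 7 billion of base, so ΔM = m × ΔMB = 3.0524 × (+7) = 21.3668 billion.

21.37 billion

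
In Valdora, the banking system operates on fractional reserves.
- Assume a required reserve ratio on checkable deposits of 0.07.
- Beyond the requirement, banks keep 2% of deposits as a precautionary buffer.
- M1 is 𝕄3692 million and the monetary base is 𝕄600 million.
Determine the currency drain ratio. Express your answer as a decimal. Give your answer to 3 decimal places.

Using m = M/MB = 3692/600 ≈ 6.153333. From m = (1 + c)/(c + rr + e), rearranging gives 1 + c = m·(c + rr + e), so c·(1 − m) = m·(rr + e) − 1.
Hence c = [m·(rr + e) − 1]/(1 − m) = [6.153333 × (0.07 + 0.02) − 1] / (1 − 6.153333) ≈ 0.086585.

0.087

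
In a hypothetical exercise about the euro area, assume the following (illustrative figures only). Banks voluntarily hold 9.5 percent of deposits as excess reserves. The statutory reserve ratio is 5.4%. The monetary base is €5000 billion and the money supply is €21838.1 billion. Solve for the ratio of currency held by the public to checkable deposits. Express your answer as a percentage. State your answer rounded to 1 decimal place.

10.4%

Using m = M/MB = 21838.1/5000 = 4.367620. From m = (1 + c)/(c + rr + e), rearranging gives 1 + c = m·(c + rr + e), so c·(1 − m) = m·(rr + e) − 1.
Hence c = [m·(rr + e) − 1]/(1 − m) = [4.367620 × (0.054 + 0.095) − 1] / (1 − 4.367620) ≈ 0.103701.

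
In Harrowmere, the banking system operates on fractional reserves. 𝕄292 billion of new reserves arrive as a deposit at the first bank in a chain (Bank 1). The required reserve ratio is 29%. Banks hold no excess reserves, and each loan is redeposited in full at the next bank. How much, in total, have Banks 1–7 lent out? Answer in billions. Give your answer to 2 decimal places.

Bank i lends (1 − rr)^i of the original deposit: Bank 1 lends 292·0.7100 = 207.3200, Bank 2 lends 292·0.7100² = 147.1972, and so on.
Summing a geometric series: total = 292·[0.7100·(1 − 0.7100^7) / (1 − 0.7100)] ≈ 649.8759 billion.

𝕄649.88 billion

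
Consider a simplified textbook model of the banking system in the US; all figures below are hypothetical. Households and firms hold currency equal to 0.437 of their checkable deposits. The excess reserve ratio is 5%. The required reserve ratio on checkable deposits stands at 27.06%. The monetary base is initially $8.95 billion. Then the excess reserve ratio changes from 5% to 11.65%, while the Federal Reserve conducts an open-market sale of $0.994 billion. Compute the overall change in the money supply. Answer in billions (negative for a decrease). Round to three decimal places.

-3.103 billion

Before: m₁ = (1 + 0.437) / (0.2706 + 0.05 + 0.437) ≈ 1.89678, MB₁ = 8.95, so M₁ = 1.89678 × 8.95 ≈ 16.9762 billion.
After: m₂ = (1 + 0.437) / (0.2706 + 0.1165 + 0.437) ≈ 1.74372, MB₂ = 8.95 − 0.994 = 7.956, so M₂ = 1.74372 × 7.956 ≈ 13.873 billion.
ΔM = M₂ − M₁ = 13.873 − 16.9762 = -3.1032 billion.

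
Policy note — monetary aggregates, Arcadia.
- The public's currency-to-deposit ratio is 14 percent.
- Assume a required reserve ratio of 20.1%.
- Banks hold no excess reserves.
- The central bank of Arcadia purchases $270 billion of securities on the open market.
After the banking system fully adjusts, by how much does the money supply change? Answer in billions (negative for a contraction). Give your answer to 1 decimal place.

$902.6 billion

The money multiplier is m = (1 + c) / (rr + c) = (1 + 0.14) / (0.201 + 0.14) ≈ 3.34311.
The purchase adds 270 billion of base, so ΔM = m × ΔMB = 3.34311 × (+270) = 902.6397 billion.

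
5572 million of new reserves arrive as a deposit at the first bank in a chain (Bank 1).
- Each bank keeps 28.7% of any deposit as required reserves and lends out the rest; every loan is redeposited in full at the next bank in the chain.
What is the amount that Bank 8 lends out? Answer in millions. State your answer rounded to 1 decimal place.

Each bank lends a fraction (1 − rr) = 0.7130 of the deposit it receives, so Bank 8 receives 5572·0.7130^7 and lends 5572·0.7130^8 ≈ 372.1580 million.

372.2 million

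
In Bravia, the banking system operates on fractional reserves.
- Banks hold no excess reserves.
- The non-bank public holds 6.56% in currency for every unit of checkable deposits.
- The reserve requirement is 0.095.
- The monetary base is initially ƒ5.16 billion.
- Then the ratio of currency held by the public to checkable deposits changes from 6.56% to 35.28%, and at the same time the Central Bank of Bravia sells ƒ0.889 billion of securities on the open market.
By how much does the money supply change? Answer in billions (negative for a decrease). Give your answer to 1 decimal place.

-21.3 billion

Before: m₁ = (1 + 0.0656) / (0.095 + 0.0656) ≈ 6.6351, MB₁ = 5.16, so M₁ = 6.6351 × 5.16 ≈ 34.2371 billion.
After: m₂ = (1 + 0.3528) / (0.095 + 0.3528) ≈ 3.0210, MB₂ = 5.16 − 0.889 = 4.271, so M₂ = 3.0210 × 4.271 ≈ 12.9027 billion.
ΔM = M₂ − M₁ = 12.9027 − 34.2371 = -21.3344 billion.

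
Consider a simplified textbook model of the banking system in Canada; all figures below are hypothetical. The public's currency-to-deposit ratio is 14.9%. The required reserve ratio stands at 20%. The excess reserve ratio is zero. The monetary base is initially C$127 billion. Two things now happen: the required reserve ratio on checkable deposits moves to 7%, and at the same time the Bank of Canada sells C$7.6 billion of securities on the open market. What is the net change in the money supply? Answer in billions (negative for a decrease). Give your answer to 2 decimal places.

C$208.32 billion

Before: m₁ = (1 + 0.149) / (0.2 + 0.149) ≈ 3.292264, MB₁ = 127, so M₁ = 3.292264 × 127 ≈ 418.1175 billion.
After: m₂ = (1 + 0.149) / (0.07 + 0.149) ≈ 5.246575, MB₂ = 127 − 7.6 = 119.4, so M₂ = 5.246575 × 119.4 ≈ 626.4411 billion.
ΔM = M₂ − M₁ = 626.4411 − 418.1175 = 208.3236 billion.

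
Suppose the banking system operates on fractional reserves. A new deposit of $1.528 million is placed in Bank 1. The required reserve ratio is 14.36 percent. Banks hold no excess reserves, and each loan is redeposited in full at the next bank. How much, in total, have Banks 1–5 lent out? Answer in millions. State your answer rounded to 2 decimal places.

$4.91 million

Bank i lends (1 − rr)^i of the original deposit: Bank 1 lends 1.528·0.8564 ≈ 1.3086, Bank 2 lends 1.528·0.8564² ≈ 1.1207, and so on.
Summing a geometric series: total = 1.528·[0.8564·(1 − 0.8564^5) / (1 − 0.8564)] ≈ 4.9148 million.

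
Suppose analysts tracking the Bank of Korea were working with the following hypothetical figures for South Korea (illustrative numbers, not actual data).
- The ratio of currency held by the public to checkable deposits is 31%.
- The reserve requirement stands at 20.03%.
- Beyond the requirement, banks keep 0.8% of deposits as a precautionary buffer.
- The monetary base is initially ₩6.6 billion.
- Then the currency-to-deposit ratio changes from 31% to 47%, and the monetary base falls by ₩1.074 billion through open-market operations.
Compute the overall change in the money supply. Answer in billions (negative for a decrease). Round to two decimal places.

Before: m₁ = (1 + 0.31) / (0.2003 + 0.008 + 0.31) ≈ 2.5275, MB₁ = 6.6, so M₁ = 2.5275 × 6.6 = 16.6815 billion.
After: m₂ = (1 + 0.47) / (0.2003 + 0.008 + 0.47) ≈ 2.1672, MB₂ = 6.6 − 1.074 = 5.526, so M₂ = 2.1672 × 5.526 ≈ 11.9759 billion.
ΔM = M₂ − M₁ = 11.9759 − 16.6815 = -4.7056 billion.

-4.71 billion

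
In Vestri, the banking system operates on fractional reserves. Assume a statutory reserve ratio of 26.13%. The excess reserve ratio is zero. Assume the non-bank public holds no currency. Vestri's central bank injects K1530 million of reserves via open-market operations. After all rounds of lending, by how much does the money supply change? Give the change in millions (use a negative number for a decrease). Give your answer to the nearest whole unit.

The simple money multiplier is m = 1/rr = 1/0.2613 ≈ 3.82702.
An open-market purchase increases the monetary base by 1530 million, so ΔM = m × ΔMB = 3.82702 × 1530 = 5855.3406 million.

K5855 million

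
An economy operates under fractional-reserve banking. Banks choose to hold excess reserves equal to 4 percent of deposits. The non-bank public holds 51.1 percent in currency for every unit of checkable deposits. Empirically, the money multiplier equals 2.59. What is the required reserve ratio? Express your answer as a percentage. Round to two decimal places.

3.24%

Using m = 2.59. Since m = (1 + c)/(c + rr + e), the denominator satisfies c + rr + e = (1 + c)/m = (1 + 0.511) / 2.59 ≈ 0.583398.
With c = 0.511 and e = 0.04, the required reserve ratio is 0.583398 − 0.511 − 0.04 = 0.032398.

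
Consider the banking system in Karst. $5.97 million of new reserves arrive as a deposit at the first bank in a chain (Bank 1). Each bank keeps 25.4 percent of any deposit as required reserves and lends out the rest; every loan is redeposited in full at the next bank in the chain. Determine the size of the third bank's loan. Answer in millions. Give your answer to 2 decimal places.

Each bank lends a fraction (1 − rr) = 0.7460 of the deposit it receives, so Bank 3 receives 5.97·0.7460^2 and lends 5.97·0.7460^3 ≈ 2.4785 million.

$2.48 million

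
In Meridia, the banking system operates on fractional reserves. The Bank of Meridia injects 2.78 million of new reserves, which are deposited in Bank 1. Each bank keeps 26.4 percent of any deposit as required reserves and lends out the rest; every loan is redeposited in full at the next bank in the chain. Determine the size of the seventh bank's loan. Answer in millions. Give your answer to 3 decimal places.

Each bank lends a fraction (1 − rr) = 0.7360 of the deposit it receives, so Bank 7 receives 2.78·0.7360^6 and lends 2.78·0.7360^7 ≈ 0.3252 million.

0.325 million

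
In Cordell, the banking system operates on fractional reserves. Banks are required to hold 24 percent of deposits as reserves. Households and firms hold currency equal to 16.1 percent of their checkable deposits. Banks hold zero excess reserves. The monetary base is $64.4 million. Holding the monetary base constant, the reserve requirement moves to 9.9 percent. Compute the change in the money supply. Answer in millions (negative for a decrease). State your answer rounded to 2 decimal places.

Initially m₁ = (1 + 0.161) / (0.24 + 0.161) ≈ 2.89526, so M₁ = 2.89526 × 64.4 ≈ 186.4547 million.
After the change m₂ = (1 + 0.161) / (0.099 + 0.161) ≈ 4.46538, so M₂ = 4.46538 × 64.4 ≈ 287.5705 million.
ΔM = M₂ − M₁ = 287.5705 − 186.4547 = 101.1158 million.

$101.12 million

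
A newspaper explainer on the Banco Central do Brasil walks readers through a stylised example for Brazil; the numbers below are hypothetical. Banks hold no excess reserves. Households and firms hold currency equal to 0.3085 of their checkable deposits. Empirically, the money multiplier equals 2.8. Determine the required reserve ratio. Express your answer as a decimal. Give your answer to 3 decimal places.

0.159

Using m = 2.8. Since m = (1 + c)/(c + rr + e), the denominator satisfies c + rr + e = (1 + c)/m = (1 + 0.3085) / 2.8 ≈ 0.467321.
With c = 0.3085 and e = 0, the required reserve ratio is 0.467321 − 0.3085 − 0 = 0.158821.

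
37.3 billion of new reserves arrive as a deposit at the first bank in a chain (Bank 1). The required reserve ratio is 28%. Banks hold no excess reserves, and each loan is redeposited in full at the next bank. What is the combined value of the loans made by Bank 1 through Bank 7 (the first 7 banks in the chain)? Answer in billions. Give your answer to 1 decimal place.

86.3 billion

Bank i lends (1 − rr)^i of the original deposit: Bank 1 lends 37.3·0.7200 = 26.8560, Bank 2 lends 37.3·0.7200² ≈ 19.3363, and so on.
Summing a geometric series: total = 37.3·[0.7200·(1 − 0.7200^7) / (1 − 0.7200)] ≈ 86.2935 billion.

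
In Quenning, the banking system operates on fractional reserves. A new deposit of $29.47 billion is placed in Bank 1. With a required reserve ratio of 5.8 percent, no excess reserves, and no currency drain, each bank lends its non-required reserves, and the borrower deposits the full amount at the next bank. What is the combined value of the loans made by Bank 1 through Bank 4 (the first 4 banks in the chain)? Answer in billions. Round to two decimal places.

$101.75 billion

Bank i lends (1 − rr)^i of the original deposit: Bank 1 lends 29.47·0.9420 ≈ 27.7607, Bank 2 lends 29.47·0.9420² ≈ 26.1506, and so on.
Summing a geometric series: total = 29.47·[0.9420·(1 − 0.9420^4) / (1 − 0.9420)] ≈ 101.7504 billion.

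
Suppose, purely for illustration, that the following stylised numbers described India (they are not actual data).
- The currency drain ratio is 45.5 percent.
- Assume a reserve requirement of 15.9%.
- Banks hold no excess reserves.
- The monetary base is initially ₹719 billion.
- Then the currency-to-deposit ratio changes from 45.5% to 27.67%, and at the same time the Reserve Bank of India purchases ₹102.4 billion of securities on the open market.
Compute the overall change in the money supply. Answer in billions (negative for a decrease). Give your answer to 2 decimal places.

Before: m₁ = (1 + 0.455) / (0.159 + 0.455) ≈ 2.369707, MB₁ = 719, so M₁ = 2.369707 × 719 ≈ 1703.8193 billion.
After: m₂ = (1 + 0.2767) / (0.159 + 0.2767) ≈ 2.930227, MB₂ = 719 + 102.4 = 821.4, so M₂ = 2.930227 × 821.4 ≈ 2406.8885 billion.
ΔM = M₂ − M₁ = 2406.8885 − 1703.8193 = 703.0692 billion.

₹703.07 billion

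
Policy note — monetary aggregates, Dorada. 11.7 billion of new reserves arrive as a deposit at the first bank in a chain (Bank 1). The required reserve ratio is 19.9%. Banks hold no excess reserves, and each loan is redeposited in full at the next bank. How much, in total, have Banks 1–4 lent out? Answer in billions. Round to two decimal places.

Bank i lends (1 − rr)^i of the original deposit: Bank 1 lends 11.7·0.8010 = 9.3717, Bank 2 lends 11.7·0.8010² ≈ 7.5067, and so on.
Summing a geometric series: total = 11.7·[0.8010·(1 − 0.8010^4) / (1 − 0.8010)] ≈ 27.7077 billion.

27.71 billion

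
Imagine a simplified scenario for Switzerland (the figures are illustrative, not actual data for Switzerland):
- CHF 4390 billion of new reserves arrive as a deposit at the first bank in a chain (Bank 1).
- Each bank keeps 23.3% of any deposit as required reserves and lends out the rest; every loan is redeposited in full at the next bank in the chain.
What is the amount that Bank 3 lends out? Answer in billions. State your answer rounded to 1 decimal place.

CHF 1980.8 billion

Each bank lends a fraction (1 − rr) = 0.7670 of the deposit it receives, so Bank 3 receives 4390·0.7670^2 and lends 4390·0.7670^3 ≈ 1980.8455 billion.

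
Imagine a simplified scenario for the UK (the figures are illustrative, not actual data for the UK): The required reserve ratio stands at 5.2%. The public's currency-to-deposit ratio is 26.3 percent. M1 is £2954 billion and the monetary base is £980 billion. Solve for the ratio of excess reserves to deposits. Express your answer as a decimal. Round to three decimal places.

0.104

Using m = M/MB = 2954/980 ≈ 3.014286. Since m = (1 + c)/(c + rr + e), the denominator satisfies c + rr + e = (1 + c)/m = (1 + 0.263) / 3.014286 ≈ 0.419005.
With c = 0.263 and rr = 0.052, the ratio of excess reserves to deposits is 0.419005 − 0.263 − 0.052 = 0.104005.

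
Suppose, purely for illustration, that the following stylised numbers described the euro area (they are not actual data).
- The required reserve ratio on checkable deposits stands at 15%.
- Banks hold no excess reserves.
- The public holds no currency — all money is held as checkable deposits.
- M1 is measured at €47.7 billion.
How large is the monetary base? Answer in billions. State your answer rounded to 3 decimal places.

With no currency drain and no excess reserves, the money multiplier is m = 1/rr = 1/0.15 ≈ 6.666667.
The monetary base is MB = M / m = 47.7 / 6.666667 ≈ 7.155 billion.

€7.155 billion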